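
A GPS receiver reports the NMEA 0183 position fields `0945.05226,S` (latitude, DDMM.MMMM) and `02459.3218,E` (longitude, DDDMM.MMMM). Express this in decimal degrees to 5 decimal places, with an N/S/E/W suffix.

9.75087° S, 24.98870° E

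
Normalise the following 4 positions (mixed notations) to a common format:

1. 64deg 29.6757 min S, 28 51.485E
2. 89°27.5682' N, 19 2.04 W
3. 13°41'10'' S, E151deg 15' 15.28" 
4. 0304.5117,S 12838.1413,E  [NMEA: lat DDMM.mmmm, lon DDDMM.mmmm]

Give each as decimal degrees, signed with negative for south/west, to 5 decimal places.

Point 1:
  Latitude: 29.6757′ = 0.494595°; total 64.494595
  S ⇒ negate
  λ: 28 + 51.485/60 = 28.858083
  E → positive
Point 2:
  Latitude: 27.5682′ = 0.459470°; total 89.459470
  N → positive
  Lon: 19 + 2.04/60 = 19.034000
  hemisphere W, so the sign is −
Point 3:
  φ: 13° + 41/60 + 10/3600 = 13 + 0.683333 + 0.002778 = 13.686111
  S ⇒ negate
  Lon: 15′ + 15.28″ = 15.25467′; 151 + 15.25467/60 = 151.254244
  E → positive
Point 4:
  φ: degrees = first 2 digits = 3, minutes = 4.5117; 3 + 4.5117/60 = 3.075195
  hemisphere S, so the sign is −
  Lon: degrees = first 3 digits = 128, minutes = 38.1413; 128 + 38.1413/60 = 128.635688
  E ⇒ keep positive

1. -64.49460, 28.85808
2. 89.45947, -19.03400
3. -13.68611, 151.25424
4. -3.07520, 128.63569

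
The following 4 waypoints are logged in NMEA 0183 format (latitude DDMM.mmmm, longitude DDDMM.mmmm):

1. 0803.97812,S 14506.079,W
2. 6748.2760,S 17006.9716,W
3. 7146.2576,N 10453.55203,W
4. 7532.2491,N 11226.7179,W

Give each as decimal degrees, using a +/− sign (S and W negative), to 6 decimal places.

Point 1:
  Latitude: degrees = first 2 digits = 8, minutes = 3.97812; 8 + 3.97812/60 = 8.0663020
  S ⇒ negate
  Longitude: degrees = first 3 digits = 145, minutes = 6.079; 145 + 6.079/60 = 145.1013167
  hemisphere W, so the sign is −
Point 2:
  Lat: split at 2 digits → 67° and 48.276′; 67 + 48.276/60 = 67.8046000
  S → negative
  Longitude: split at 3 digits → 170° and 6.9716′; 170 + 6.9716/60 = 170.1161933
  hemisphere W, so the sign is −
Point 3:
  Lat: split at 2 digits → 71° and 46.2576′; 71 + 46.2576/60 = 71.7709600
  N ⇒ keep positive
  Lon: degrees = first 3 digits = 104, minutes = 53.55203; 104 + 53.55203/60 = 104.8925338
  W → negative
Point 4:
  φ: degrees = first 2 digits = 75, minutes = 32.2491; 75 + 32.2491/60 = 75.5374850
  N ⇒ keep positive
  Lon: degrees = first 3 digits = 112, minutes = 26.7179; 112 + 26.7179/60 = 112.4452983
  W → negative

1. -8.066302, -145.101317
2. -67.804600, -170.116193
3. 71.770960, -104.892534
4. 75.537485, -112.445298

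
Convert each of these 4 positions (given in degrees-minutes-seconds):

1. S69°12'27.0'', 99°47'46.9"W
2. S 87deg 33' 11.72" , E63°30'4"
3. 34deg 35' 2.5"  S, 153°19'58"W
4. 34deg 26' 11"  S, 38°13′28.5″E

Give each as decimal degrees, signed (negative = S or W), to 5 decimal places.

1. -69.20750, -99.79636
2. -87.55326, 63.50111
3. -34.58403, -153.33278
4. -34.43639, 38.22458

Point 1:
  Latitude: 69° + 12/60 + 27/3600 = 69 + 0.200000 + 0.007500 = 69.207500
  hemisphere S, so the sign is −
  Lon: 99 + 47/60 + 46.9/3600 = 99.796361
  hemisphere W, so the sign is −
Point 2:
  Latitude: 87 + 33/60 + 11.72/3600 = 87.553256
  S → negative
  λ: 63 + 30/60 + 4/3600 = 63.501111
  E ⇒ keep positive
Point 3:
  φ: 34 + 35/60 + 2.5/3600 = 34.584028
  S ⇒ negate
  Lon: 19′ + 58″ = 19.96667′; 153 + 19.96667/60 = 153.332778
  hemisphere W, so the sign is −
Point 4:
  Lat: 26′ + 11″ = 26.18333′; 34 + 26.18333/60 = 34.436389
  S → negative
  λ: 38° + 13/60 + 28.5/3600 = 38 + 0.216667 + 0.007917 = 38.224583
  E → positive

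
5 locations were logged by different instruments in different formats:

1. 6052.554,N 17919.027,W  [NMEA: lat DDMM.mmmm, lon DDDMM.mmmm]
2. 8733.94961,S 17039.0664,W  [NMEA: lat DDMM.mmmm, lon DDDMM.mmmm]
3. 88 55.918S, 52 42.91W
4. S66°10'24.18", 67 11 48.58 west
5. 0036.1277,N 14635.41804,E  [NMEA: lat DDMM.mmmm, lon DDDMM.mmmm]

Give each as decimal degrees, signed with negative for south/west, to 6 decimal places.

1. 60.875900, -179.317117
2. -87.565827, -170.651107
3. -88.931967, -52.715167
4. -66.173383, -67.196828
5. 0.602128, 146.590301

Point 1:
  φ: degrees = first 2 digits = 60, minutes = 52.554; 60 + 52.554/60 = 60.8759000
  N ⇒ keep positive
  Longitude: split at 3 digits → 179° and 19.027′; 179 + 19.027/60 = 179.3171167
  W ⇒ negate
Point 2:
  Latitude: degrees = first 2 digits = 87, minutes = 33.94961; 87 + 33.94961/60 = 87.5658268
  S ⇒ negate
  Longitude: split at 3 digits → 170° and 39.0664′; 170 + 39.0664/60 = 170.6511067
  hemisphere W, so the sign is −
Point 3:
  Latitude: 88 + 55.918/60 = 88.9319667
  hemisphere S, so the sign is −
  Lon: 42.91′ = 0.715167°; total 52.7151667
  W ⇒ negate
Point 4:
  Lat: 66° + 10/60 + 24.18/3600 = 66 + 0.166667 + 0.006717 = 66.1733833
  hemisphere S, so the sign is −
  λ: 11′ + 48.58″ = 11.80967′; 67 + 11.80967/60 = 67.1968278
  hemisphere W, so the sign is −
Point 5:
  Lat: degrees = first 2 digits = 0, minutes = 36.1277; 0 + 36.1277/60 = 0.6021283
  N → positive
  λ: degrees = first 3 digits = 146, minutes = 35.41804; 146 + 35.41804/60 = 146.5903007
  E ⇒ keep positive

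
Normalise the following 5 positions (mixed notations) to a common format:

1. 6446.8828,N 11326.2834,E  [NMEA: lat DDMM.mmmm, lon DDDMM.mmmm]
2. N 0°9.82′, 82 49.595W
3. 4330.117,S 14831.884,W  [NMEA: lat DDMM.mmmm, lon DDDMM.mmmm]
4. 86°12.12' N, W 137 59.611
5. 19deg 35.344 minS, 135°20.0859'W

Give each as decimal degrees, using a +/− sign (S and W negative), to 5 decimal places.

1. 64.78138, 113.43806
2. 0.16367, -82.82658
3. -43.50195, -148.53140
4. 86.20200, -137.99352
5. -19.58907, -135.33477

Point 1:
  Lat: degrees = first 2 digits = 64, minutes = 46.8828; 64 + 46.8828/60 = 64.781380
  N ⇒ keep positive
  λ: degrees = first 3 digits = 113, minutes = 26.2834; 113 + 26.2834/60 = 113.438057
  E → positive
Point 2:
  Lat: 9.82′ = 0.163667°; total 0.163667
  N ⇒ keep positive
  λ: 49.595′ = 0.826583°; total 82.826583
  W → negative
Point 3:
  Latitude: split at 2 digits → 43° and 30.117′; 43 + 30.117/60 = 43.501950
  S ⇒ negate
  Lon: degrees = first 3 digits = 148, minutes = 31.884; 148 + 31.884/60 = 148.531400
  W → negative
Point 4:
  Latitude: 86 + 12.12/60 = 86.202000
  N ⇒ keep positive
  λ: 59.611′ = 0.993517°; total 137.993517
  W → negative
Point 5:
  Lat: 19 + 35.344/60 = 19.589067
  S ⇒ negate
  Longitude: 20.0859′ = 0.334765°; total 135.334765
  hemisphere W, so the sign is −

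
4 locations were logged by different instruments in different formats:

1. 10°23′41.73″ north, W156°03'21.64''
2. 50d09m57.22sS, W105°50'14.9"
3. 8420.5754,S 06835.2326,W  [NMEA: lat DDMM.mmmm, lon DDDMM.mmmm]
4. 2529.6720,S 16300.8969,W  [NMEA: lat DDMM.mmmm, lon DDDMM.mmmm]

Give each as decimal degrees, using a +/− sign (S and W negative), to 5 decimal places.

1. 10.39493, -156.05601
2. -50.16589, -105.83747
3. -84.34292, -68.58721
4. -25.49453, -163.01495

Point 1:
  Latitude: 10 + 23/60 + 41.73/3600 = 10.394925
  N → positive
  Longitude: 156 + 3/60 + 21.64/3600 = 156.056011
  hemisphere W, so the sign is −
Point 2:
  Lat: 9′ + 57.22″ = 9.95367′; 50 + 9.95367/60 = 50.165894
  S → negative
  λ: 105 + 50/60 + 14.9/3600 = 105.837472
  W → negative
Point 3:
  Lat: degrees = first 2 digits = 84, minutes = 20.5754; 84 + 20.5754/60 = 84.342923
  S → negative
  λ: degrees = first 3 digits = 68, minutes = 35.2326; 68 + 35.2326/60 = 68.587210
  W → negative
Point 4:
  φ: degrees = first 2 digits = 25, minutes = 29.672; 25 + 29.672/60 = 25.494533
  hemisphere S, so the sign is −
  Lon: split at 3 digits → 163° and 0.8969′; 163 + 0.8969/60 = 163.014948
  hemisphere W, so the sign is −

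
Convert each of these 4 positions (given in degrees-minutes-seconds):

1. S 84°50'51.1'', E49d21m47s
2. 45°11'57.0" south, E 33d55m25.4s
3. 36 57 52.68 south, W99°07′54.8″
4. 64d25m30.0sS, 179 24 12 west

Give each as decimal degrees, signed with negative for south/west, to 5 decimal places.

1. -84.84753, 49.36306
2. -45.19917, 33.92372
3. -36.96463, -99.13189
4. -64.42500, -179.40333

Point 1:
  Lat: 84° + 50/60 + 51.1/3600 = 84 + 0.833333 + 0.014194 = 84.847528
  S → negative
  Lon: 49° + 21/60 + 47/3600 = 49 + 0.350000 + 0.013056 = 49.363056
  E → positive
Point 2:
  φ: 11′ + 57″ = 11.95000′; 45 + 11.95000/60 = 45.199167
  hemisphere S, so the sign is −
  Longitude: 33 + 55/60 + 25.4/3600 = 33.923722
  E ⇒ keep positive
Point 3:
  Lat: 57′ + 52.68″ = 57.87800′; 36 + 57.87800/60 = 36.964633
  S → negative
  Lon: 7′ + 54.8″ = 7.91333′; 99 + 7.91333/60 = 99.131889
  W ⇒ negate
Point 4:
  Lat: 64 + 25/60 + 30/3600 = 64.425000
  S → negative
  λ: 179° + 24/60 + 12/3600 = 179 + 0.400000 + 0.003333 = 179.403333
  W ⇒ negate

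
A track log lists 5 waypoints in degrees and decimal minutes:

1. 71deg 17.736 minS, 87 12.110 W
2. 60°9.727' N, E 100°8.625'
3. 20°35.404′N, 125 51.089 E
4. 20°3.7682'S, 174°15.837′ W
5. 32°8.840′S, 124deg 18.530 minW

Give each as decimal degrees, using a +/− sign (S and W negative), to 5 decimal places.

Point 1:
  Lat: 71 + 17.736/60 = 71.295600
  S ⇒ negate
  Lon: 87 + 12.11/60 = 87.201833
  W ⇒ negate
Point 2:
  Lat: 9.727′ = 0.162117°; total 60.162117
  N ⇒ keep positive
  Longitude: 100 + 8.625/60 = 100.143750
  E ⇒ keep positive
Point 3:
  Latitude: 20 + 35.404/60 = 20.590067
  N → positive
  λ: 125 + 51.089/60 = 125.851483
  E ⇒ keep positive
Point 4:
  φ: 3.7682′ = 0.062803°; total 20.062803
  hemisphere S, so the sign is −
  λ: 15.837′ = 0.263950°; total 174.263950
  hemisphere W, so the sign is −
Point 5:
  Lat: 32 + 8.84/60 = 32.147333
  S ⇒ negate
  Lon: 18.53′ = 0.308833°; total 124.308833
  W ⇒ negate

1. -71.29560, -87.20183
2. 60.16212, 100.14375
3. 20.59007, 125.85148
4. -20.06280, -174.26395
5. -32.14733, -124.30883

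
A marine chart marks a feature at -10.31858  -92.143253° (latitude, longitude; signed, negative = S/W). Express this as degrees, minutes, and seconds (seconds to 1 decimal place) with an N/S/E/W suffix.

10°19′6.9″ S, 92°08′35.7″ W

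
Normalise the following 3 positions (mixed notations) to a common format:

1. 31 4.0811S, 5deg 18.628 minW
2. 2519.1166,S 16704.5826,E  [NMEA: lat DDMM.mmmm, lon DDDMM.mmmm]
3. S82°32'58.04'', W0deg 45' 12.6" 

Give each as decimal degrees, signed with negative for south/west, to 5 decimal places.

1. -31.06802, -5.31047
2. -25.31861, 167.07638
3. -82.54946, -0.75350

Point 1:
  φ: 4.0811′ = 0.068018°; total 31.068018
  hemisphere S, so the sign is −
  Longitude: 18.628′ = 0.310467°; total 5.310467
  W ⇒ negate
Point 2:
  φ: degrees = first 2 digits = 25, minutes = 19.1166; 25 + 19.1166/60 = 25.318610
  hemisphere S, so the sign is −
  Lon: degrees = first 3 digits = 167, minutes = 4.5826; 167 + 4.5826/60 = 167.076377
  E ⇒ keep positive
Point 3:
  Lat: 82 + 32/60 + 58.04/3600 = 82.549456
  S ⇒ negate
  λ: 45′ + 12.6″ = 45.21000′; 0 + 45.21000/60 = 0.753500
  W → negative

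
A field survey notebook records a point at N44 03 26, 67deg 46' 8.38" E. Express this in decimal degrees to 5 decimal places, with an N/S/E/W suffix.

φ: 44° + 3/60 + 26/3600 = 44 + 0.050000 + 0.007222 = 44.057222
Lon: 46′ + 8.38″ = 46.13967′; 67 + 46.13967/60 = 67.768994

44.05722° N, 67.76899° E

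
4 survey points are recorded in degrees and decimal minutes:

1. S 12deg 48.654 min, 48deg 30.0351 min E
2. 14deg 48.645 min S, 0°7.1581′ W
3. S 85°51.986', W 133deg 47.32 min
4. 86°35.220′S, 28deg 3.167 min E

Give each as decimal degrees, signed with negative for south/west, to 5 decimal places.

Point 1:
  φ: 12 + 48.654/60 = 12.810900
  S ⇒ negate
  Longitude: 30.0351′ = 0.500585°; total 48.500585
  E → positive
Point 2:
  Latitude: 48.645′ = 0.810750°; total 14.810750
  hemisphere S, so the sign is −
  Longitude: 7.1581′ = 0.119302°; total 0.119302
  hemisphere W, so the sign is −
Point 3:
  φ: 51.986′ = 0.866433°; total 85.866433
  S ⇒ negate
  λ: 47.32′ = 0.788667°; total 133.788667
  W → negative
Point 4:
  Lat: 86 + 35.22/60 = 86.587000
  hemisphere S, so the sign is −
  Lon: 3.167′ = 0.052783°; total 28.052783
  E ⇒ keep positive

1. -12.81090, 48.50059
2. -14.81075, -0.11930
3. -85.86643, -133.78867
4. -86.58700, 28.05278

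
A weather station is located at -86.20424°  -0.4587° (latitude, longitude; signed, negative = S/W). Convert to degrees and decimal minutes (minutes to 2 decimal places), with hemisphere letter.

Latitude is negative → S; |value| = 86.204240
φ: minutes = (86.204240 − 86) × 60 = 12.2544
Longitude is negative → W; |value| = 0.458700
Lon: minutes = (0.458700 − 0) × 60 = 27.5220

86° 12.25′ S, 0° 27.52′ W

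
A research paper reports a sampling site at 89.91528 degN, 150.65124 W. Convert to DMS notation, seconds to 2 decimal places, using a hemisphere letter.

89°54′55.01″ N, 150°39′4.46″ W

Lat: 0.915280 × 60 = 54.91680′ → 54′, remainder × 60 = 55.0080″
Longitude: whole degrees 150; 39.07440′ → 39′ and 4.4640″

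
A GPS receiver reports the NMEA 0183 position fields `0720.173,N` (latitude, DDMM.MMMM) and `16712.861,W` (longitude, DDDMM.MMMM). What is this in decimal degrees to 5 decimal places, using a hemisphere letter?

7.33622° N, 167.21435° W

φ: split at 2 digits → 07° and 20.173′; 7 + 20.173/60 = 7.336217
Longitude: split at 3 digits → 167° and 12.861′; 167 + 12.861/60 = 167.214350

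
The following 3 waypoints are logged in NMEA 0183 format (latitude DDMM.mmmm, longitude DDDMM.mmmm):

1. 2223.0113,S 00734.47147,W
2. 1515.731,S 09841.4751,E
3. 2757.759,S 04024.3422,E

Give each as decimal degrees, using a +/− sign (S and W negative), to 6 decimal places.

1. -22.383522, -7.574525
2. -15.262183, 98.691252
3. -27.962650, 40.405703

Point 1:
  Lat: split at 2 digits → 22° and 23.0113′; 22 + 23.0113/60 = 22.3835217
  hemisphere S, so the sign is −
  Lon: split at 3 digits → 007° and 34.47147′; 7 + 34.47147/60 = 7.5745245
  W → negative
Point 2:
  Latitude: split at 2 digits → 15° and 15.731′; 15 + 15.731/60 = 15.2621833
  S ⇒ negate
  λ: degrees = first 3 digits = 98, minutes = 41.4751; 98 + 41.4751/60 = 98.6912517
  E → positive
Point 3:
  Lat: degrees = first 2 digits = 27, minutes = 57.759; 27 + 57.759/60 = 27.9626500
  hemisphere S, so the sign is −
  λ: degrees = first 3 digits = 40, minutes = 24.3422; 40 + 24.3422/60 = 40.4057033
  E ⇒ keep positive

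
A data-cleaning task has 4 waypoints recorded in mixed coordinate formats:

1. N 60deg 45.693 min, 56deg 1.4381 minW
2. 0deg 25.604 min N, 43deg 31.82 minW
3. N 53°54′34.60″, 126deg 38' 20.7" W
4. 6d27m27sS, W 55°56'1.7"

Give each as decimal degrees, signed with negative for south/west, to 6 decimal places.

1. 60.761550, -56.023968
2. 0.426733, -43.530333
3. 53.909611, -126.639083
4. -6.457500, -55.933806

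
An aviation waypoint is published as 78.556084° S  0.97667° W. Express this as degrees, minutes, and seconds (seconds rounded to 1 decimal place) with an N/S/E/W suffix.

78°33′21.9″ S, 0°58′36.0″ W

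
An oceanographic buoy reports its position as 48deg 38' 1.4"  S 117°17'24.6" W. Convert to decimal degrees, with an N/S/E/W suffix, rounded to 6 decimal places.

φ: 48 + 38/60 + 1.4/3600 = 48.6337222
Lon: 117° + 17/60 + 24.6/3600 = 117 + 0.283333 + 0.006833 = 117.2901667

48.633722° S, 117.290167° W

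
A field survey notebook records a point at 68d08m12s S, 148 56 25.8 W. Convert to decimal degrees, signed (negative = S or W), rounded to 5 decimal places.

φ: 68° + 8/60 + 12/3600 = 68 + 0.133333 + 0.003333 = 68.136667
hemisphere S, so the sign is −
Lon: 56′ + 25.8″ = 56.43000′; 148 + 56.43000/60 = 148.940500
W ⇒ negate

-68.13667, -148.94050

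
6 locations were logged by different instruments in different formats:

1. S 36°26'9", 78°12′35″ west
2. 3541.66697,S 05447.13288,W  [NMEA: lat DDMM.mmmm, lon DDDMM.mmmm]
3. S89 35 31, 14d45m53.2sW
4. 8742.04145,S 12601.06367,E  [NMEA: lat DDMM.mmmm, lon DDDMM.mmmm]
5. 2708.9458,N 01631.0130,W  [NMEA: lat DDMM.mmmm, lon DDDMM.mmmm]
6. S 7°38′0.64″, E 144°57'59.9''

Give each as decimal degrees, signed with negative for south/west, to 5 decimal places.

1. -36.43583, -78.20972
2. -35.69445, -54.78555
3. -89.59194, -14.76478
4. -87.70069, 126.01773
5. 27.14910, -16.51688
6. -7.63351, 144.96664

Point 1:
  Lat: 36 + 26/60 + 9/3600 = 36.435833
  S ⇒ negate
  Longitude: 78 + 12/60 + 35/3600 = 78.209722
  hemisphere W, so the sign is −
Point 2:
  Lat: degrees = first 2 digits = 35, minutes = 41.66697; 35 + 41.66697/60 = 35.694450
  hemisphere S, so the sign is −
  Longitude: degrees = first 3 digits = 54, minutes = 47.13288; 54 + 47.13288/60 = 54.785548
  W → negative
Point 3:
  φ: 89 + 35/60 + 31/3600 = 89.591944
  hemisphere S, so the sign is −
  Lon: 14° + 45/60 + 53.2/3600 = 14 + 0.750000 + 0.014778 = 14.764778
  hemisphere W, so the sign is −
Point 4:
  Lat: split at 2 digits → 87° and 42.04145′; 87 + 42.04145/60 = 87.700691
  hemisphere S, so the sign is −
  λ: split at 3 digits → 126° and 1.06367′; 126 + 1.06367/60 = 126.017728
  E ⇒ keep positive
Point 5:
  Lat: split at 2 digits → 27° and 8.9458′; 27 + 8.9458/60 = 27.149097
  N → positive
  Lon: degrees = first 3 digits = 16, minutes = 31.013; 16 + 31.013/60 = 16.516883
  W → negative
Point 6:
  Lat: 7 + 38/60 + 0.64/3600 = 7.633511
  S → negative
  λ: 144 + 57/60 + 59.9/3600 = 144.966639
  E ⇒ keep positive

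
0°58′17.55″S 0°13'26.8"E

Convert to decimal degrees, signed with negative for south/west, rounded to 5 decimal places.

Lat: 0 + 58/60 + 17.55/3600 = 0.971542
S ⇒ negate
Longitude: 13′ + 26.8″ = 13.44667′; 0 + 13.44667/60 = 0.224111
E ⇒ keep positive

-0.97154, 0.22411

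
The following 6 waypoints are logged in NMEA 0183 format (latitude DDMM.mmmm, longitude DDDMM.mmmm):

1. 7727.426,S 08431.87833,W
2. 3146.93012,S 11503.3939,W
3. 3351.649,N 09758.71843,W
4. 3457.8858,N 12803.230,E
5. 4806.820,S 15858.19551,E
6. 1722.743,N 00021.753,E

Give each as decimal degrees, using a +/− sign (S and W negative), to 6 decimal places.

Point 1:
  Lat: split at 2 digits → 77° and 27.426′; 77 + 27.426/60 = 77.4571000
  hemisphere S, so the sign is −
  Longitude: degrees = first 3 digits = 84, minutes = 31.87833; 84 + 31.87833/60 = 84.5313055
  W → negative
Point 2:
  Latitude: degrees = first 2 digits = 31, minutes = 46.93012; 31 + 46.93012/60 = 31.7821687
  S → negative
  λ: split at 3 digits → 115° and 3.3939′; 115 + 3.3939/60 = 115.0565650
  hemisphere W, so the sign is −
Point 3:
  Latitude: split at 2 digits → 33° and 51.649′; 33 + 51.649/60 = 33.8608167
  N ⇒ keep positive
  λ: degrees = first 3 digits = 97, minutes = 58.71843; 97 + 58.71843/60 = 97.9786405
  hemisphere W, so the sign is −
Point 4:
  Latitude: split at 2 digits → 34° and 57.8858′; 34 + 57.8858/60 = 34.9647633
  N ⇒ keep positive
  λ: degrees = first 3 digits = 128, minutes = 3.23; 128 + 3.23/60 = 128.0538333
  E ⇒ keep positive
Point 5:
  Lat: degrees = first 2 digits = 48, minutes = 6.82; 48 + 6.82/60 = 48.1136667
  S → negative
  Longitude: degrees = first 3 digits = 158, minutes = 58.19551; 158 + 58.19551/60 = 158.9699252
  E → positive
Point 6:
  Lat: split at 2 digits → 17° and 22.743′; 17 + 22.743/60 = 17.3790500
  N ⇒ keep positive
  Lon: degrees = first 3 digits = 0, minutes = 21.753; 0 + 21.753/60 = 0.3625500
  E → positive

1. -77.457100, -84.531306
2. -31.782169, -115.056565
3. 33.860817, -97.978641
4. 34.964763, 128.053833
5. -48.113667, 158.969925
6. 17.379050, 0.362550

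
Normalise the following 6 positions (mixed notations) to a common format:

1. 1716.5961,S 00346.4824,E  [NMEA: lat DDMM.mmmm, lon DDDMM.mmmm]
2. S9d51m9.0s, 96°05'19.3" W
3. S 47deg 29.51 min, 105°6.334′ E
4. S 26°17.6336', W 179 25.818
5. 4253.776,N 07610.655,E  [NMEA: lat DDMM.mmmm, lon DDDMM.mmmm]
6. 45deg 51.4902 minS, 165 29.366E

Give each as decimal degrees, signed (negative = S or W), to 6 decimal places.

1. -17.276602, 3.774707
2. -9.852500, -96.088694
3. -47.491833, 105.105567
4. -26.293893, -179.430300
5. 42.896267, 76.177583
6. -45.858170, 165.489433

Point 1:
  Latitude: degrees = first 2 digits = 17, minutes = 16.5961; 17 + 16.5961/60 = 17.2766017
  S ⇒ negate
  Lon: degrees = first 3 digits = 3, minutes = 46.4824; 3 + 46.4824/60 = 3.7747067
  E ⇒ keep positive
Point 2:
  Latitude: 9° + 51/60 + 9/3600 = 9 + 0.850000 + 0.002500 = 9.8525000
  S ⇒ negate
  Longitude: 96 + 5/60 + 19.3/3600 = 96.0886944
  hemisphere W, so the sign is −
Point 3:
  Latitude: 47 + 29.51/60 = 47.4918333
  S → negative
  Longitude: 105 + 6.334/60 = 105.1055667
  E → positive
Point 4:
  φ: 17.6336′ = 0.293893°; total 26.2938933
  hemisphere S, so the sign is −
  λ: 179 + 25.818/60 = 179.4303000
  W → negative
Point 5:
  Lat: split at 2 digits → 42° and 53.776′; 42 + 53.776/60 = 42.8962667
  N ⇒ keep positive
  Lon: split at 3 digits → 076° and 10.655′; 76 + 10.655/60 = 76.1775833
  E ⇒ keep positive
Point 6:
  Lat: 45 + 51.4902/60 = 45.8581700
  S → negative
  λ: 165 + 29.366/60 = 165.4894333
  E ⇒ keep positive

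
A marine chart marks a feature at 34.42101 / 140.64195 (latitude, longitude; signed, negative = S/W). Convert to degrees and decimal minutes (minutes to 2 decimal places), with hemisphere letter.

34° 25.26′ N, 140° 38.52′ E

Lat: fractional part 0.421010 → 25.2606 minutes
Longitude: minutes = (140.641950 − 140) × 60 = 38.5170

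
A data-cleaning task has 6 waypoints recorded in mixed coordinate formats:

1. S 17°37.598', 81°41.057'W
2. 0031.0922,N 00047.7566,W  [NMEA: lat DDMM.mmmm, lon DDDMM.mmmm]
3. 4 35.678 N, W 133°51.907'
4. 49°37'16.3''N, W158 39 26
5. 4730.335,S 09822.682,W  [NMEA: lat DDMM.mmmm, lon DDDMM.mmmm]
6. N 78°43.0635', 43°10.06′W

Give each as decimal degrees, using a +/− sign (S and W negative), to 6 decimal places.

Point 1:
  φ: 37.598′ = 0.626633°; total 17.6266333
  S ⇒ negate
  Longitude: 41.057′ = 0.684283°; total 81.6842833
  W ⇒ negate
Point 2:
  φ: split at 2 digits → 00° and 31.0922′; 0 + 31.0922/60 = 0.5182033
  N → positive
  λ: split at 3 digits → 000° and 47.7566′; 0 + 47.7566/60 = 0.7959433
  W ⇒ negate
Point 3:
  Lat: 4 + 35.678/60 = 4.5946333
  N ⇒ keep positive
  Longitude: 51.907′ = 0.865117°; total 133.8651167
  W ⇒ negate
Point 4:
  φ: 49° + 37/60 + 16.3/3600 = 49 + 0.616667 + 0.004528 = 49.6211944
  N ⇒ keep positive
  λ: 39′ + 26″ = 39.43333′; 158 + 39.43333/60 = 158.6572222
  hemisphere W, so the sign is −
Point 5:
  φ: degrees = first 2 digits = 47, minutes = 30.335; 47 + 30.335/60 = 47.5055833
  hemisphere S, so the sign is −
  λ: degrees = first 3 digits = 98, minutes = 22.682; 98 + 22.682/60 = 98.3780333
  W ⇒ negate
Point 6:
  Lat: 78 + 43.0635/60 = 78.7177250
  N → positive
  λ: 10.06′ = 0.167667°; total 43.1676667
  hemisphere W, so the sign is −

1. -17.626633, -81.684283
2. 0.518203, -0.795943
3. 4.594633, -133.865117
4. 49.621194, -158.657222
5. -47.505583, -98.378033
6. 78.717725, -43.167667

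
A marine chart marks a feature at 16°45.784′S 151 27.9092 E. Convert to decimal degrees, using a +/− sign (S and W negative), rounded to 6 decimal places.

-16.763067, 151.465153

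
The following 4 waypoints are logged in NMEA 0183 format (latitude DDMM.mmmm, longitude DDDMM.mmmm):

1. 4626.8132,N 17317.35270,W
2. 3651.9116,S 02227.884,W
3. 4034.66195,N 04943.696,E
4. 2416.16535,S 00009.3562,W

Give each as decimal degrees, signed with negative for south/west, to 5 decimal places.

Point 1:
  φ: degrees = first 2 digits = 46, minutes = 26.8132; 46 + 26.8132/60 = 46.446887
  N ⇒ keep positive
  Lon: degrees = first 3 digits = 173, minutes = 17.3527; 173 + 17.3527/60 = 173.289212
  W → negative
Point 2:
  φ: degrees = first 2 digits = 36, minutes = 51.9116; 36 + 51.9116/60 = 36.865193
  S ⇒ negate
  Lon: split at 3 digits → 022° and 27.884′; 22 + 27.884/60 = 22.464733
  W → negative
Point 3:
  φ: split at 2 digits → 40° and 34.66195′; 40 + 34.66195/60 = 40.577699
  N → positive
  Lon: degrees = first 3 digits = 49, minutes = 43.696; 49 + 43.696/60 = 49.728267
  E → positive
Point 4:
  Lat: split at 2 digits → 24° and 16.16535′; 24 + 16.16535/60 = 24.269423
  S → negative
  Lon: degrees = first 3 digits = 0, minutes = 9.3562; 0 + 9.3562/60 = 0.155937
  W ⇒ negate

1. 46.44689, -173.28921
2. -36.86519, -22.46473
3. 40.57770, 49.72827
4. -24.26942, -0.15594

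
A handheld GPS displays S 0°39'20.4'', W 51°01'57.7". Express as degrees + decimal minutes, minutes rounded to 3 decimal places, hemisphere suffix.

0° 39.340′ S, 51° 1.962′ W

Latitude: 39 + 20.4/60 = 39.34000′
λ: seconds/60 = 0.96167; minutes = 1 + 0.96167 = 1.96167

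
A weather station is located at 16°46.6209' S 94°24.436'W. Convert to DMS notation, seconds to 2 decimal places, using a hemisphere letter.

16°46′37.25″ S, 94°24′26.16″ W

φ: 46.62090′ → 46′ and 0.62090 × 60 = 37.2540″
Lon: 24.43600′ → 24′ and 0.43600 × 60 = 26.1600″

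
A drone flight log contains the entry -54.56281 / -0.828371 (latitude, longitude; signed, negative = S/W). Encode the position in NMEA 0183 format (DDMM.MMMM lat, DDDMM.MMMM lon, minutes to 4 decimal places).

Latitude is negative → S; |value| = 54.562810
φ: minutes = (54.562810 − 54) × 60 = 33.768600
Longitude is negative → W; |value| = 0.828371
Lon: minutes = (0.828371 − 0) × 60 = 49.702260

5433.7686,S / 00049.7023,W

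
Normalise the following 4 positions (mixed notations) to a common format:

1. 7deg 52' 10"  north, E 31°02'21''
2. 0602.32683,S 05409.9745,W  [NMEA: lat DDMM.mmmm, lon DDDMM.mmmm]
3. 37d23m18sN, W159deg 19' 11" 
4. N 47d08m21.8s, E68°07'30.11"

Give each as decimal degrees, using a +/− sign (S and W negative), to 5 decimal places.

1. 7.86944, 31.03917
2. -6.03878, -54.16624
3. 37.38833, -159.31972
4. 47.13939, 68.12503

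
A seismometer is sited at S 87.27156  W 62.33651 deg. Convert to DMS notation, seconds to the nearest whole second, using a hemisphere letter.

87°16′18″ S, 62°20′11″ W

Lat: 0.271560 × 60 = 16.29360′ → 16′, remainder × 60 = 17.62″
Lon: 0.336510° → 20.19060′; 0.19060 × 60 = 11.44″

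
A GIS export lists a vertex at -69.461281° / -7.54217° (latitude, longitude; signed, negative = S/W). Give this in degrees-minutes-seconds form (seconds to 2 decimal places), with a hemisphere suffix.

Latitude is negative → S; |value| = 69.461281
Lat: 0.461281° → 27.67686′; 0.67686 × 60 = 40.6116″
Longitude is negative → W; |value| = 7.542170
λ: 0.542170° → 32.53020′; 0.53020 × 60 = 31.8120″

69°27′40.61″ S, 7°32′31.81″ W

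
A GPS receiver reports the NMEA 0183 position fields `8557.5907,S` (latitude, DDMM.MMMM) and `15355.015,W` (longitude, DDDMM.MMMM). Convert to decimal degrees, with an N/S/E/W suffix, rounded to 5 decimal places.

Lat: split at 2 digits → 85° and 57.5907′; 85 + 57.5907/60 = 85.959845
λ: degrees = first 3 digits = 153, minutes = 55.015; 153 + 55.015/60 = 153.916917

85.95985° S, 153.91692° W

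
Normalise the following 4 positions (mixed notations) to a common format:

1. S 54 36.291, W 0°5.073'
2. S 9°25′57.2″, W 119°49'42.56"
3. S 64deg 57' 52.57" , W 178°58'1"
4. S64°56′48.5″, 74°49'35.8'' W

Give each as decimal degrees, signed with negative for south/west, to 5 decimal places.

1. -54.60485, -0.08455
2. -9.43256, -119.82849
3. -64.96460, -178.96694
4. -64.94681, -74.82661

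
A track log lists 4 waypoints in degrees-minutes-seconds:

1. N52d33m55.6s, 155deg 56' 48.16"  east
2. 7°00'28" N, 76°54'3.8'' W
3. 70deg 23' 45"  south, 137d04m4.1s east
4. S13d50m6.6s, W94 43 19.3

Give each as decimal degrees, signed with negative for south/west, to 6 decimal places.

1. 52.565444, 155.946711
2. 7.007778, -76.901056
3. -70.395833, 137.067806
4. -13.835167, -94.722028

Point 1:
  Lat: 33′ + 55.6″ = 33.92667′; 52 + 33.92667/60 = 52.5654444
  N ⇒ keep positive
  Lon: 56′ + 48.16″ = 56.80267′; 155 + 56.80267/60 = 155.9467111
  E ⇒ keep positive
Point 2:
  φ: 7 + 0/60 + 28/3600 = 7.0077778
  N ⇒ keep positive
  λ: 76 + 54/60 + 3.8/3600 = 76.9010556
  W → negative
Point 3:
  Latitude: 70° + 23/60 + 45/3600 = 70 + 0.383333 + 0.012500 = 70.3958333
  S → negative
  Lon: 137° + 4/60 + 4.1/3600 = 137 + 0.066667 + 0.001139 = 137.0678056
  E → positive
Point 4:
  Latitude: 13 + 50/60 + 6.6/3600 = 13.8351667
  S ⇒ negate
  λ: 43′ + 19.3″ = 43.32167′; 94 + 43.32167/60 = 94.7220278
  hemisphere W, so the sign is −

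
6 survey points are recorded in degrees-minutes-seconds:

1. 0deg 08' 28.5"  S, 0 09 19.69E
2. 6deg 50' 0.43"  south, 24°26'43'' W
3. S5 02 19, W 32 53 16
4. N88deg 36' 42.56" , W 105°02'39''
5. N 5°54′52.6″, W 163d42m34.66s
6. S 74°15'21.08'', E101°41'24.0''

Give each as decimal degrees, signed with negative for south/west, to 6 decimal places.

1. -0.141250, 0.155469
2. -6.833453, -24.445278
3. -5.038611, -32.887778
4. 88.611822, -105.044167
5. 5.914611, -163.709628
6. -74.255856, 101.690000

Point 1:
  φ: 0° + 8/60 + 28.5/3600 = 0 + 0.133333 + 0.007917 = 0.1412500
  S ⇒ negate
  Longitude: 9′ + 19.69″ = 9.32817′; 0 + 9.32817/60 = 0.1554694
  E ⇒ keep positive
Point 2:
  Latitude: 6 + 50/60 + 0.43/3600 = 6.8334528
  S ⇒ negate
  λ: 24 + 26/60 + 43/3600 = 24.4452778
  W → negative
Point 3:
  Lat: 2′ + 19″ = 2.31667′; 5 + 2.31667/60 = 5.0386111
  S ⇒ negate
  Longitude: 32 + 53/60 + 16/3600 = 32.8877778
  W → negative
Point 4:
  Lat: 36′ + 42.56″ = 36.70933′; 88 + 36.70933/60 = 88.6118222
  N ⇒ keep positive
  λ: 105 + 2/60 + 39/3600 = 105.0441667
  W ⇒ negate
Point 5:
  φ: 5° + 54/60 + 52.6/3600 = 5 + 0.900000 + 0.014611 = 5.9146111
  N → positive
  Lon: 163° + 42/60 + 34.66/3600 = 163 + 0.700000 + 0.009628 = 163.7096278
  W → negative
Point 6:
  Latitude: 74° + 15/60 + 21.08/3600 = 74 + 0.250000 + 0.005856 = 74.2558556
  hemisphere S, so the sign is −
  Longitude: 101 + 41/60 + 24/3600 = 101.6900000
  E ⇒ keep positive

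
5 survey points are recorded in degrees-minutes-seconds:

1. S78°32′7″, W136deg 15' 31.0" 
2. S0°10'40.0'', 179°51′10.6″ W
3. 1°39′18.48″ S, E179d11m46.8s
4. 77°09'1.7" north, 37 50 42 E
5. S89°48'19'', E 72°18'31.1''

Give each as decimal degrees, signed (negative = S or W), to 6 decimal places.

1. -78.535278, -136.258611
2. -0.177778, -179.852944
3. -1.655133, 179.196333
4. 77.150472, 37.845000
5. -89.805278, 72.308639

Point 1:
  φ: 78° + 32/60 + 7/3600 = 78 + 0.533333 + 0.001944 = 78.5352778
  S → negative
  λ: 136 + 15/60 + 31/3600 = 136.2586111
  W → negative
Point 2:
  Latitude: 0° + 10/60 + 40/3600 = 0 + 0.166667 + 0.011111 = 0.1777778
  S → negative
  Longitude: 51′ + 10.6″ = 51.17667′; 179 + 51.17667/60 = 179.8529444
  W → negative
Point 3:
  φ: 39′ + 18.48″ = 39.30800′; 1 + 39.30800/60 = 1.6551333
  S → negative
  Longitude: 11′ + 46.8″ = 11.78000′; 179 + 11.78000/60 = 179.1963333
  E → positive
Point 4:
  φ: 77° + 9/60 + 1.7/3600 = 77 + 0.150000 + 0.000472 = 77.1504722
  N ⇒ keep positive
  λ: 37 + 50/60 + 42/3600 = 37.8450000
  E → positive
Point 5:
  Lat: 89 + 48/60 + 19/3600 = 89.8052778
  S → negative
  λ: 72° + 18/60 + 31.1/3600 = 72 + 0.300000 + 0.008639 = 72.3086389
  E ⇒ keep positive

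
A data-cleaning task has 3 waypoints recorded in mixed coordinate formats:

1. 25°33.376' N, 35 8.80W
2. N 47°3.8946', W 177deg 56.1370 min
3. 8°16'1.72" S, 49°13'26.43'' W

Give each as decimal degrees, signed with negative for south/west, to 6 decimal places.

1. 25.556267, -35.146667
2. 47.064910, -177.935617
3. -8.267144, -49.224008

Point 1:
  Latitude: 25 + 33.376/60 = 25.5562667
  N ⇒ keep positive
  Lon: 8.8′ = 0.146667°; total 35.1466667
  W → negative
Point 2:
  Latitude: 47 + 3.8946/60 = 47.0649100
  N → positive
  Lon: 56.137′ = 0.935617°; total 177.9356167
  W ⇒ negate
Point 3:
  Latitude: 16′ + 1.72″ = 16.02867′; 8 + 16.02867/60 = 8.2671444
  S → negative
  Longitude: 49° + 13/60 + 26.43/3600 = 49 + 0.216667 + 0.007342 = 49.2240083
  W → negative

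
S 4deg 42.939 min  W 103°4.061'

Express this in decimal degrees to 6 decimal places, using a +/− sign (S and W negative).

-4.715650, -103.067683

Lat: 42.939′ = 0.715650°; total 4.7156500
S ⇒ negate
Lon: 103 + 4.061/60 = 103.0676833
hemisphere W, so the sign is −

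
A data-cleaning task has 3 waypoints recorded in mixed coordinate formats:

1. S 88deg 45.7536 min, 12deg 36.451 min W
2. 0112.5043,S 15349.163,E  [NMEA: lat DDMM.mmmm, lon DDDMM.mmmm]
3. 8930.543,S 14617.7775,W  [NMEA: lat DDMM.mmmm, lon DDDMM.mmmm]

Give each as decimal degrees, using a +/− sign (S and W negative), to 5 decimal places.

Point 1:
  φ: 88 + 45.7536/60 = 88.762560
  hemisphere S, so the sign is −
  Lon: 12 + 36.451/60 = 12.607517
  W → negative
Point 2:
  Latitude: split at 2 digits → 01° and 12.5043′; 1 + 12.5043/60 = 1.208405
  hemisphere S, so the sign is −
  λ: degrees = first 3 digits = 153, minutes = 49.163; 153 + 49.163/60 = 153.819383
  E ⇒ keep positive
Point 3:
  Lat: degrees = first 2 digits = 89, minutes = 30.543; 89 + 30.543/60 = 89.509050
  S → negative
  λ: degrees = first 3 digits = 146, minutes = 17.7775; 146 + 17.7775/60 = 146.296292
  W ⇒ negate

1. -88.76256, -12.60752
2. -1.20841, 153.81938
3. -89.50905, -146.29629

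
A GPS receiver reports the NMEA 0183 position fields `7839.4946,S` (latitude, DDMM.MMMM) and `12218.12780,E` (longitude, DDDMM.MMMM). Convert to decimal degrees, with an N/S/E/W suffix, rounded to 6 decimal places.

78.658243° S, 122.302130° E

Latitude: split at 2 digits → 78° and 39.4946′; 78 + 39.4946/60 = 78.6582433
λ: split at 3 digits → 122° and 18.1278′; 122 + 18.1278/60 = 122.3021300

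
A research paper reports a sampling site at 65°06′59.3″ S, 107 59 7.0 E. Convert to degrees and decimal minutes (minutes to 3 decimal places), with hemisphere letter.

Latitude: seconds/60 = 0.98833; minutes = 6 + 0.98833 = 6.98833
Lon: seconds/60 = 0.11667; minutes = 59 + 0.11667 = 59.11667

65° 6.988′ S, 107° 59.117′ E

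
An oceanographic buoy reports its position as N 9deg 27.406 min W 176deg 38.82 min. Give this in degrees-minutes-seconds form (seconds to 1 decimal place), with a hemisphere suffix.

Latitude: 27.40600′ → 27′ and 0.40600 × 60 = 24.360″
Lon: 38.82000′ → 38′ and 0.82000 × 60 = 49.200″

9°27′24.4″ N, 176°38′49.2″ W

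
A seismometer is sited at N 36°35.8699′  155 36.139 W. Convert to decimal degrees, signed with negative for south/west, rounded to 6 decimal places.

36.597832, -155.602317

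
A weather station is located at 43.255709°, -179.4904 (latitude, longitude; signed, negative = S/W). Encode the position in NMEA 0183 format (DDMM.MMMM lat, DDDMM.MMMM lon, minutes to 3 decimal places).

4315.343,N / 17929.424,W

Latitude: fractional part 0.255709 → 15.34254 minutes
Longitude is negative → W; |value| = 179.490400
λ: 179° + 0.490400 × 60 = 179° 29.42400′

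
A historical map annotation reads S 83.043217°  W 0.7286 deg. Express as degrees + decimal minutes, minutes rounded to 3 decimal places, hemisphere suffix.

Latitude: fractional part 0.043217 → 2.59302 minutes
λ: fractional part 0.728600 → 43.71600 minutes

83° 2.593′ S, 0° 43.716′ W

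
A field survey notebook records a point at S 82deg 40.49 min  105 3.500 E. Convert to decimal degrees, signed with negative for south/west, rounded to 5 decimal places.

Lat: 82 + 40.49/60 = 82.674833
hemisphere S, so the sign is −
λ: 105 + 3.5/60 = 105.058333
E → positive

-82.67483, 105.05833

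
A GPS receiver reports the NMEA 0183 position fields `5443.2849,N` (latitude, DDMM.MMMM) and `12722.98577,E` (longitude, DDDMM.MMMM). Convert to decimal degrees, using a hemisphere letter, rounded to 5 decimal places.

Lat: split at 2 digits → 54° and 43.2849′; 54 + 43.2849/60 = 54.721415
Lon: degrees = first 3 digits = 127, minutes = 22.98577; 127 + 22.98577/60 = 127.383096

54.72142° N, 127.38310° E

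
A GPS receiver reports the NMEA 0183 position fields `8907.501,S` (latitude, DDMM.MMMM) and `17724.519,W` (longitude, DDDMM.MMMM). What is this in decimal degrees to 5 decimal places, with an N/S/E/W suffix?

89.12502° S, 177.40865° W

φ: split at 2 digits → 89° and 7.501′; 89 + 7.501/60 = 89.125017
Lon: split at 3 digits → 177° and 24.519′; 177 + 24.519/60 = 177.408650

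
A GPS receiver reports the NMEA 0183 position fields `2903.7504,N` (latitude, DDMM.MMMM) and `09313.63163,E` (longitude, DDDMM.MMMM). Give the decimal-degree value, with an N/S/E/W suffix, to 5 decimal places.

29.06251° N, 93.22719° E

Lat: split at 2 digits → 29° and 3.7504′; 29 + 3.7504/60 = 29.062507
λ: split at 3 digits → 093° and 13.63163′; 93 + 13.63163/60 = 93.227194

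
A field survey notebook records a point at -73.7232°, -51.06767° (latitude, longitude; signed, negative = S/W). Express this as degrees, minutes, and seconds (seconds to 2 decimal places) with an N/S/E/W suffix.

Latitude is negative → S; |value| = 73.723200
φ: whole degrees 73; 43.39200′ → 43′ and 23.5200″
Longitude is negative → W; |value| = 51.067670
Longitude: whole degrees 51; 4.06020′ → 4′ and 3.6120″

73°43′23.52″ S, 51°04′3.61″ W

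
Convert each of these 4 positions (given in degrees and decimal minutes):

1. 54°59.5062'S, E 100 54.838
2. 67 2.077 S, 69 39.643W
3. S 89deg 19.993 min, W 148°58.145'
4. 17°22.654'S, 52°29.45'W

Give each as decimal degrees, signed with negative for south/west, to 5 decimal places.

1. -54.99177, 100.91397
2. -67.03462, -69.66072
3. -89.33322, -148.96908
4. -17.37757, -52.49083

Point 1:
  φ: 54 + 59.5062/60 = 54.991770
  S ⇒ negate
  Longitude: 100 + 54.838/60 = 100.913967
  E ⇒ keep positive
Point 2:
  φ: 67 + 2.077/60 = 67.034617
  hemisphere S, so the sign is −
  Lon: 69 + 39.643/60 = 69.660717
  W ⇒ negate
Point 3:
  φ: 19.993′ = 0.333217°; total 89.333217
  S ⇒ negate
  Lon: 58.145′ = 0.969083°; total 148.969083
  W → negative
Point 4:
  Lat: 22.654′ = 0.377567°; total 17.377567
  hemisphere S, so the sign is −
  Longitude: 52 + 29.45/60 = 52.490833
  W ⇒ negate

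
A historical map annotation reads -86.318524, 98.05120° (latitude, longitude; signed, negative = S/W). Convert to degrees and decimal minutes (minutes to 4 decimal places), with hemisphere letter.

Latitude is negative → S; |value| = 86.318524
Lat: 86° + 0.318524 × 60 = 86° 19.111440′
Lon: 98° + 0.051200 × 60 = 98° 3.072000′

86° 19.1114′ S, 98° 3.0720′ E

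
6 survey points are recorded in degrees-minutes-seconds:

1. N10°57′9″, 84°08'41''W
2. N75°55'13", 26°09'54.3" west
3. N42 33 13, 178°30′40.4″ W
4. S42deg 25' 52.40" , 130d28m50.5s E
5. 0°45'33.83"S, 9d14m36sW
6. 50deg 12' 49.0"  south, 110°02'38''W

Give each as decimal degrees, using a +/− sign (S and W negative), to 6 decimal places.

1. 10.952500, -84.144722
2. 75.920278, -26.165083
3. 42.553611, -178.511222
4. -42.431222, 130.480694
5. -0.759397, -9.243333
6. -50.213611, -110.043889

Point 1:
  φ: 10° + 57/60 + 9/3600 = 10 + 0.950000 + 0.002500 = 10.9525000
  N → positive
  Longitude: 8′ + 41″ = 8.68333′; 84 + 8.68333/60 = 84.1447222
  W → negative
Point 2:
  Lat: 75° + 55/60 + 13/3600 = 75 + 0.916667 + 0.003611 = 75.9202778
  N → positive
  Lon: 26° + 9/60 + 54.3/3600 = 26 + 0.150000 + 0.015083 = 26.1650833
  hemisphere W, so the sign is −
Point 3:
  φ: 42 + 33/60 + 13/3600 = 42.5536111
  N ⇒ keep positive
  λ: 30′ + 40.4″ = 30.67333′; 178 + 30.67333/60 = 178.5112222
  hemisphere W, so the sign is −
Point 4:
  φ: 42° + 25/60 + 52.4/3600 = 42 + 0.416667 + 0.014556 = 42.4312222
  hemisphere S, so the sign is −
  Longitude: 130° + 28/60 + 50.5/3600 = 130 + 0.466667 + 0.014028 = 130.4806944
  E → positive
Point 5:
  Lat: 0° + 45/60 + 33.83/3600 = 0 + 0.750000 + 0.009397 = 0.7593972
  hemisphere S, so the sign is −
  λ: 14′ + 36″ = 14.60000′; 9 + 14.60000/60 = 9.2433333
  hemisphere W, so the sign is −
Point 6:
  φ: 12′ + 49″ = 12.81667′; 50 + 12.81667/60 = 50.2136111
  S ⇒ negate
  λ: 2′ + 38″ = 2.63333′; 110 + 2.63333/60 = 110.0438889
  W ⇒ negate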